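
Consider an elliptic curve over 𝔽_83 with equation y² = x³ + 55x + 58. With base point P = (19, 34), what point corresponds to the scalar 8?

(3, 82)

Repeated addition: build up to 8P.
2P: tangent at (19, 34): λ = (3·19² + 55)/(2·34) ≡ 59/68. 68⁻¹ ≡ 11 (mod 83), so λ ≡ 59·11 ≡ 68.
  x = λ² - 19 - 19 = 4624 - 38 ≡ 21; y = λ·(19 - 21) - 34 ≡ 79. → (21, 79)
3P: (21, 79) + (19, 34). λ = (34 - 79)/(19 - 21) ≡ 38/81 mod 83. 81⁻¹ ≡ 41 (mod 83) since 81·41 = 3321 ≡ 1, so λ ≡ 64.
  x = λ² - 21 - 19 = 4096 - 40 ≡ 72; y = λ·(21 - 72) - 79 ≡ 60. → (72, 60)
4P: (72, 60) + (19, 34). λ = (34 - 60)/(19 - 72) ≡ 57/30 mod 83. 30⁻¹ ≡ 36 (mod 83), so λ ≡ 60.
  x = λ² - 72 - 19 = 3600 - 91 ≡ 23; y = λ·(72 - 23) - 60 ≡ 58. → (23, 58)
5P: (23, 58) + (19, 34). λ = (34 - 58)/(19 - 23) ≡ 59/79 mod 83. 79⁻¹ ≡ 62 (mod 83), so λ ≡ 6.
  x = λ² - 23 - 19 = 36 - 42 ≡ 77; y = λ·(23 - 77) - 58 ≡ 33. → (77, 33)
6P: (77, 33) + (19, 34). λ = (34 - 33)/(19 - 77) ≡ 1/25 mod 83. 25⁻¹ ≡ 10 (mod 83) since 25·10 = 250 ≡ 1, so λ ≡ 10.
  x = λ² - 77 - 19 = 100 - 96 ≡ 4; y = λ·(77 - 4) - 33 ≡ 33. → (4, 33)
7P: (4, 33) + (19, 34). λ = (34 - 33)/(19 - 4) ≡ 1/15 mod 83. 15⁻¹ ≡ 72 (mod 83) since 15·72 = 1080 ≡ 1, so λ ≡ 72.
  x = λ² - 4 - 19 = 5184 - 23 ≡ 15; y = λ·(4 - 15) - 33 ≡ 5. → (15, 5)
8P: (15, 5) + (19, 34). λ = (34 - 5)/(19 - 15) ≡ 29/4 mod 83. 4⁻¹ ≡ 21 (mod 83), so λ ≡ 28.
  x = λ² - 15 - 19 = 784 - 34 ≡ 3; y = λ·(15 - 3) - 5 ≡ 82. → (3, 82)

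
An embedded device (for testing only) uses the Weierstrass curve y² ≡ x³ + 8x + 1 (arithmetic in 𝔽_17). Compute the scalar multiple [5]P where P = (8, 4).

Repeated addition: build up to 5P.
2P: tangent at (8, 4): λ = (3·8² + 8)/(2·4) ≡ 13/8. 8⁻¹ ≡ 15 (mod 17), so λ ≡ 13·15 ≡ 8.
  x = λ² - 8 - 8 = 64 - 16 ≡ 14; y = λ·(8 - 14) - 4 ≡ 16. → (14, 16)
3P: (14, 16) + (8, 4). λ = (4 - 16)/(8 - 14) ≡ 5/11 mod 17. 11⁻¹ ≡ 14 (mod 17), so λ ≡ 2.
  x = λ² - 14 - 8 = 4 - 22 ≡ 16; y = λ·(14 - 16) - 16 ≡ 14. → (16, 14)
4P: (16, 14) + (8, 4). λ = (4 - 14)/(8 - 16) ≡ 7/9 mod 17. 9⁻¹ ≡ 2 (mod 17), so λ ≡ 14.
  x = λ² - 16 - 8 = 196 - 24 ≡ 2; y = λ·(16 - 2) - 14 ≡ 12. → (2, 12)
5P: (2, 12) + (8, 4). λ = (4 - 12)/(8 - 2) ≡ 9/6 mod 17. 6⁻¹ ≡ 3 (mod 17) since 6·3 = 18 ≡ 1, so λ ≡ 10.
  x = λ² - 2 - 8 = 100 - 10 ≡ 5; y = λ·(2 - 5) - 12 ≡ 9. → (5, 9)

(5, 9)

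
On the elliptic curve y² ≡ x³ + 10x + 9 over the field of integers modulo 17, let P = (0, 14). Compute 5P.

Double-and-add on 5 = (101)₂. Start with P = (0, 14) for the leading 1-bit.
double: tangent at (0, 14): λ = (3·0² + 10)/(2·14) ≡ 10/11. 11⁻¹ ≡ 14 (mod 17), so λ ≡ 10·14 ≡ 4.
  x = λ² - 0 - 0 = 16 - 0 ≡ 16; y = λ·(0 - 16) - 14 ≡ 7. → (16, 7)
double: tangent at (16, 7): λ = (3·16² + 10)/(2·7) ≡ 13/14. 14⁻¹ ≡ 11 (mod 17) since 14·11 = 154 ≡ 1, so λ ≡ 13·11 ≡ 7.
  x = λ² - 16 - 16 = 49 - 32 ≡ 0; y = λ·(16 - 0) - 7 ≡ 3. → (0, 3)
add P: (0, 3) + (0, 14): same x and y₁ ≡ -y₂, so the sum is the point at infinity.

O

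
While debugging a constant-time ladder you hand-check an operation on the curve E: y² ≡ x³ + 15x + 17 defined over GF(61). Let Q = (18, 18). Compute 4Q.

Double-and-add on 4 = (100)₂. Start with Q = (18, 18) for the leading 1-bit.
double: tangent at (18, 18): λ = (3·18² + 15)/(2·18) ≡ 11/36. 36⁻¹ ≡ 39 (mod 61), so λ ≡ 11·39 ≡ 2.
  x = λ² - 18 - 18 = 4 - 36 ≡ 29; y = λ·(18 - 29) - 18 ≡ 21. → (29, 21)
double: tangent at (29, 21): λ = (3·29² + 15)/(2·21) ≡ 37/42. 42⁻¹ ≡ 16 (mod 61), so λ ≡ 37·16 ≡ 43.
  x = λ² - 29 - 29 = 1849 - 58 ≡ 22; y = λ·(29 - 22) - 21 ≡ 36. → (22, 36)

(22, 36)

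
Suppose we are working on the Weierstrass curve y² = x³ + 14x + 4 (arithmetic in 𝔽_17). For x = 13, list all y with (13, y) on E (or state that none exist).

none

x³ + 14x + 4 = 2383 ≡ 3 (mod 17).
3 is a non-residue mod 17; no y exists.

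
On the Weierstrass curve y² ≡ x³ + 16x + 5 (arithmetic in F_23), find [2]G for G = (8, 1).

tangent at (8, 1): λ = (3·8² + 16)/(2·1) ≡ 1/2. 2⁻¹ ≡ 12 (mod 23), so λ ≡ 1·12 ≡ 12.
  x = λ² - 8 - 8 = 144 - 16 ≡ 13; y = λ·(8 - 13) - 1 ≡ 8. → (13, 8)

(13, 8)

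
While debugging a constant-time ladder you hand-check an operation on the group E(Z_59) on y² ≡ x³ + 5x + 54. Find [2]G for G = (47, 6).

tangent at (47, 6): λ = (3·47² + 5)/(2·6) ≡ 24/12. 12⁻¹ ≡ 5 (mod 59), so λ ≡ 24·5 ≡ 2.
  x = λ² - 47 - 47 = 4 - 94 ≡ 28; y = λ·(47 - 28) - 6 ≡ 32. → (28, 32)

(28, 32)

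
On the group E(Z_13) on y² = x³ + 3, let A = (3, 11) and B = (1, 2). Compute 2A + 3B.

(3, 2)

First 2A:
Repeated addition: build up to 2A.
2A: tangent at (3, 11): λ = (3·3² + 0)/(2·11) ≡ 1/9. 9⁻¹ ≡ 3 (mod 13), so λ ≡ 1·3 ≡ 3.
  x = λ² - 3 - 3 = 9 - 6 ≡ 3; y = λ·(3 - 3) - 11 ≡ 2. → (3, 2)
2A = (3, 2).
Next 3B:
Repeated addition: build up to 3B.
2B: tangent at (1, 2): λ = (3·1² + 0)/(2·2) ≡ 3/4. 4⁻¹ ≡ 10 (mod 13) since 4·10 = 40 ≡ 1, so λ ≡ 3·10 ≡ 4.
  x = λ² - 1 - 1 = 16 - 2 ≡ 1; y = λ·(1 - 1) - 2 ≡ 11. → (1, 11)
3B: (1, 11) + (1, 2): same x and y₁ ≡ -y₂, so the sum is 𝒪.
3B = 𝒪.
Finally 2A + 3B:
(3, 2) + 𝒪 = (3, 2) (identity).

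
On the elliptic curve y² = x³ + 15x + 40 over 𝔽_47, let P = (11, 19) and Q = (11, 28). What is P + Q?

O

The two points share x = 11 and their y-coordinates satisfy 19 + 28 ≡ 0 (mod 47), so they are inverses. Their sum is ∞.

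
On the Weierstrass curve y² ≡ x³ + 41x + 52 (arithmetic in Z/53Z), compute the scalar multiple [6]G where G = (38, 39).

(4, 42)

Repeated addition: build up to 6G.
2G: tangent at (38, 39): λ = (3·38² + 41)/(2·39) ≡ 27/25. 25⁻¹ ≡ 17 (mod 53), so λ ≡ 27·17 ≡ 35.
  x = λ² - 38 - 38 = 1225 - 76 ≡ 36; y = λ·(38 - 36) - 39 ≡ 31. → (36, 31)
3G: (36, 31) + (38, 39). λ = (39 - 31)/(38 - 36) ≡ 8/2 mod 53. 2⁻¹ ≡ 27 (mod 53), so λ ≡ 4.
  x = λ² - 36 - 38 = 16 - 74 ≡ 48; y = λ·(36 - 48) - 31 ≡ 27. → (48, 27)
4G: (48, 27) + (38, 39). λ = (39 - 27)/(38 - 48) ≡ 12/43 mod 53. 43⁻¹ ≡ 37 (mod 53) since 43·37 = 1591 ≡ 1, so λ ≡ 20.
  x = λ² - 48 - 38 = 400 - 86 ≡ 49; y = λ·(48 - 49) - 27 ≡ 6. → (49, 6)
5G: (49, 6) + (38, 39). λ = (39 - 6)/(38 - 49) ≡ 33/42 mod 53. 42⁻¹ ≡ 24 (mod 53), so λ ≡ 50.
  x = λ² - 49 - 38 = 2500 - 87 ≡ 28; y = λ·(49 - 28) - 6 ≡ 37. → (28, 37)
6G: (28, 37) + (38, 39). λ = (39 - 37)/(38 - 28) ≡ 2/10 mod 53. 10⁻¹ ≡ 16 (mod 53), so λ ≡ 32.
  x = λ² - 28 - 38 = 1024 - 66 ≡ 4; y = λ·(28 - 4) - 37 ≡ 42. → (4, 42)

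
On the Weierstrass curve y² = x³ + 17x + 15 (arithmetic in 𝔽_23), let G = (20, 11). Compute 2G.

(10, 9)

tangent at (20, 11): λ = (3·20² + 17)/(2·11) ≡ 21/22. 22⁻¹ ≡ 22 (mod 23) since 22·22 = 484 ≡ 1, so λ ≡ 21·22 ≡ 2.
  x = λ² - 20 - 20 = 4 - 40 ≡ 10; y = λ·(20 - 10) - 11 ≡ 9. → (10, 9)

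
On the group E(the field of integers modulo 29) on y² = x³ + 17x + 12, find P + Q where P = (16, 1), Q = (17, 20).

(16, 1) + (17, 20). λ = (20 - 1)/(17 - 16) ≡ 19/1 mod 29. 1⁻¹ ≡ 1 (mod 29), so λ ≡ 19.
  x = λ² - 16 - 17 = 361 - 33 ≡ 9; y = λ·(16 - 9) - 1 ≡ 16. → (9, 16)

(9, 16)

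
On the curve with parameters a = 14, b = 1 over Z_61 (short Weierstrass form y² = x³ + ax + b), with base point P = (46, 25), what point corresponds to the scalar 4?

(48, 60)

Repeated addition: build up to 4P.
2P: tangent at (46, 25): λ = (3·46² + 14)/(2·25) ≡ 18/50. 50⁻¹ ≡ 11 (mod 61), so λ ≡ 18·11 ≡ 15.
  x = λ² - 46 - 46 = 225 - 92 ≡ 11; y = λ·(46 - 11) - 25 ≡ 12. → (11, 12)
3P: (11, 12) + (46, 25). λ = (25 - 12)/(46 - 11) ≡ 13/35 mod 61. 35⁻¹ ≡ 7 (mod 61), so λ ≡ 30.
  x = λ² - 11 - 46 = 900 - 57 ≡ 50; y = λ·(11 - 50) - 12 ≡ 38. → (50, 38)
4P: (50, 38) + (46, 25). λ = (25 - 38)/(46 - 50) ≡ 48/57 mod 61. 57⁻¹ ≡ 15 (mod 61) since 57·15 = 855 ≡ 1, so λ ≡ 49.
  x = λ² - 50 - 46 = 2401 - 96 ≡ 48; y = λ·(50 - 48) - 38 ≡ 60. → (48, 60)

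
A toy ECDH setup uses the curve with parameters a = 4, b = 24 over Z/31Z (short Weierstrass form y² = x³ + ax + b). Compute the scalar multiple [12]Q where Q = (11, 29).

Repeated addition: build up to 12Q.
2Q: tangent at (11, 29): λ = (3·11² + 4)/(2·29) ≡ 26/27. 27⁻¹ ≡ 23 (mod 31), so λ ≡ 26·23 ≡ 9.
  x = λ² - 11 - 11 = 81 - 22 ≡ 28; y = λ·(11 - 28) - 29 ≡ 4. → (28, 4)
3Q: (28, 4) + (11, 29). λ = (29 - 4)/(11 - 28) ≡ 25/14 mod 31. 14⁻¹ ≡ 20 (mod 31), so λ ≡ 4.
  x = λ² - 28 - 11 = 16 - 39 ≡ 8; y = λ·(28 - 8) - 4 ≡ 14. → (8, 14)
4Q: (8, 14) + (11, 29). λ = (29 - 14)/(11 - 8) ≡ 15/3 mod 31. 3⁻¹ ≡ 21 (mod 31), so λ ≡ 5.
  x = λ² - 8 - 11 = 25 - 19 ≡ 6; y = λ·(8 - 6) - 14 ≡ 27. → (6, 27)
5Q: (6, 27) + (11, 29). λ = (29 - 27)/(11 - 6) ≡ 2/5 mod 31. 5⁻¹ ≡ 25 (mod 31), so λ ≡ 19.
  x = λ² - 6 - 11 = 361 - 17 ≡ 3; y = λ·(6 - 3) - 27 ≡ 30. → (3, 30)
6Q: (3, 30) + (11, 29). λ = (29 - 30)/(11 - 3) ≡ 30/8 mod 31. 8⁻¹ ≡ 4 (mod 31), so λ ≡ 27.
  x = λ² - 3 - 11 = 729 - 14 ≡ 2; y = λ·(3 - 2) - 30 ≡ 28. → (2, 28)
7Q: (2, 28) + (11, 29). λ = (29 - 28)/(11 - 2) ≡ 1/9 mod 31. 9⁻¹ ≡ 7 (mod 31), so λ ≡ 7.
  x = λ² - 2 - 11 = 49 - 13 ≡ 5; y = λ·(2 - 5) - 28 ≡ 13. → (5, 13)
8Q: (5, 13) + (11, 29). λ = (29 - 13)/(11 - 5) ≡ 16/6 mod 31. 6⁻¹ ≡ 26 (mod 31) since 6·26 = 156 ≡ 1, so λ ≡ 13.
  x = λ² - 5 - 11 = 169 - 16 ≡ 29; y = λ·(5 - 29) - 13 ≡ 16. → (29, 16)
9Q: (29, 16) + (11, 29). λ = (29 - 16)/(11 - 29) ≡ 13/13 mod 31. 13⁻¹ ≡ 12 (mod 31), so λ ≡ 1.
  x = λ² - 29 - 11 = 1 - 40 ≡ 23; y = λ·(29 - 23) - 16 ≡ 21. → (23, 21)
10Q: (23, 21) + (11, 29). λ = (29 - 21)/(11 - 23) ≡ 8/19 mod 31. 19⁻¹ ≡ 18 (mod 31) since 19·18 = 342 ≡ 1, so λ ≡ 20.
  x = λ² - 23 - 11 = 400 - 34 ≡ 25; y = λ·(23 - 25) - 21 ≡ 1. → (25, 1)
11Q: (25, 1) + (11, 29). λ = (29 - 1)/(11 - 25) ≡ 28/17 mod 31. 17⁻¹ ≡ 11 (mod 31), so λ ≡ 29.
  x = λ² - 25 - 11 = 841 - 36 ≡ 30; y = λ·(25 - 30) - 1 ≡ 9. → (30, 9)
12Q: (30, 9) + (11, 29). λ = (29 - 9)/(11 - 30) ≡ 20/12 mod 31. 12⁻¹ ≡ 13 (mod 31) since 12·13 = 156 ≡ 1, so λ ≡ 12.
  x = λ² - 30 - 11 = 144 - 41 ≡ 10; y = λ·(30 - 10) - 9 ≡ 14. → (10, 14)

(10, 14)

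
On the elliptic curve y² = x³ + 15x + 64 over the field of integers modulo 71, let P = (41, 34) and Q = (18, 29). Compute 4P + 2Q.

(40, 57)

First 4P:
Double-and-add on 4 = (100)₂. Start with P = (41, 34) for the leading 1-bit.
double: tangent at (41, 34): λ = (3·41² + 15)/(2·34) ≡ 17/68. 68⁻¹ ≡ 47 (mod 71) since 68·47 = 3196 ≡ 1, so λ ≡ 17·47 ≡ 18.
  x = λ² - 41 - 41 = 324 - 82 ≡ 29; y = λ·(41 - 29) - 34 ≡ 40. → (29, 40)
double: tangent at (29, 40): λ = (3·29² + 15)/(2·40) ≡ 53/9. 9⁻¹ ≡ 8 (mod 71) since 9·8 = 72 ≡ 1, so λ ≡ 53·8 ≡ 69.
  x = λ² - 29 - 29 = 4761 - 58 ≡ 17; y = λ·(29 - 17) - 40 ≡ 7. → (17, 7)
4P = (17, 7).
Next 2Q:
Repeated addition: build up to 2Q.
2Q: tangent at (18, 29): λ = (3·18² + 15)/(2·29) ≡ 64/58. 58⁻¹ ≡ 60 (mod 71) since 58·60 = 3480 ≡ 1, so λ ≡ 64·60 ≡ 6.
  x = λ² - 18 - 18 = 36 - 36 ≡ 0; y = λ·(18 - 0) - 29 ≡ 8. → (0, 8)
2Q = (0, 8).
Finally 4P + 2Q:
(17, 7) + (0, 8). λ = (8 - 7)/(0 - 17) ≡ 1/54 mod 71. 54⁻¹ ≡ 25 (mod 71) since 54·25 = 1350 ≡ 1, so λ ≡ 25.
  x = λ² - 17 - 0 = 625 - 17 ≡ 40; y = λ·(17 - 40) - 7 ≡ 57. → (40, 57)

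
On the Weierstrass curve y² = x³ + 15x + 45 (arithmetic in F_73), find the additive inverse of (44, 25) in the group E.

-(44, 25) = (44, -25 mod 73) = (44, 48).

(44, 48)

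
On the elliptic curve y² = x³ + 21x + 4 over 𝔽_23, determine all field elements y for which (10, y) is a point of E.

8, 15

x³ + 21x + 4 = 1214 ≡ 18 (mod 23).
Square roots of 18 mod 23: 8 and 15 (since 8² = 64 ≡ 18).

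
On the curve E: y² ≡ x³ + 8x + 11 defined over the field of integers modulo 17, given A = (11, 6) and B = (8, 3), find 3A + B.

First 3A:
Repeated addition: build up to 3A.
2A: tangent at (11, 6): λ = (3·11² + 8)/(2·6) ≡ 14/12. 12⁻¹ ≡ 10 (mod 17), so λ ≡ 14·10 ≡ 4.
  x = λ² - 11 - 11 = 16 - 22 ≡ 11; y = λ·(11 - 11) - 6 ≡ 11. → (11, 11)
3A: (11, 11) + (11, 6): same x and y₁ ≡ -y₂, so the sum is ∞.
3A = ∞.
Finally 3A + B:
∞ + (8, 3) = (8, 3) (identity).

(8, 3)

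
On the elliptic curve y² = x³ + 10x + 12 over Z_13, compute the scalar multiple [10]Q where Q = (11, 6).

(1, 7)

Double-and-add on 10 = (1010)₂. Start with Q = (11, 6) for the leading 1-bit.
double: tangent at (11, 6): λ = (3·11² + 10)/(2·6) ≡ 9/12. 12⁻¹ ≡ 12 (mod 13), so λ ≡ 9·12 ≡ 4.
  x = λ² - 11 - 11 = 16 - 22 ≡ 7; y = λ·(11 - 7) - 6 ≡ 10. → (7, 10)
double: tangent at (7, 10): λ = (3·7² + 10)/(2·10) ≡ 1/7. 7⁻¹ ≡ 2 (mod 13), so λ ≡ 1·2 ≡ 2.
  x = λ² - 7 - 7 = 4 - 14 ≡ 3; y = λ·(7 - 3) - 10 ≡ 11. → (3, 11)
add Q: (3, 11) + (11, 6). λ = (6 - 11)/(11 - 3) ≡ 8/8 mod 13. 8⁻¹ ≡ 5 (mod 13), so λ ≡ 1.
  x = λ² - 3 - 11 = 1 - 14 ≡ 0; y = λ·(3 - 0) - 11 ≡ 5. → (0, 5)
double: tangent at (0, 5): λ = (3·0² + 10)/(2·5) ≡ 10/10. 10⁻¹ ≡ 4 (mod 13), so λ ≡ 10·4 ≡ 1.
  x = λ² - 0 - 0 = 1 - 0 ≡ 1; y = λ·(0 - 1) - 5 ≡ 7. → (1, 7)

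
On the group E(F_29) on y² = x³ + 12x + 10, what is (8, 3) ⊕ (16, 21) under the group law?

(1, 20)

(8, 3) + (16, 21). λ = (21 - 3)/(16 - 8) ≡ 18/8 mod 29. 8⁻¹ ≡ 11 (mod 29), so λ ≡ 24.
  x = λ² - 8 - 16 = 576 - 24 ≡ 1; y = λ·(8 - 1) - 3 ≡ 20. → (1, 20)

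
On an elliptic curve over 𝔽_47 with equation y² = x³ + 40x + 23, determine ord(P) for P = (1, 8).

3

2P: tangent at (1, 8): λ = (3·1² + 40)/(2·8) ≡ 43/16. 16⁻¹ ≡ 3 (mod 47) since 16·3 = 48 ≡ 1, so λ ≡ 43·3 ≡ 35.
  x = λ² - 1 - 1 = 1225 - 2 ≡ 1; y = λ·(1 - 1) - 8 ≡ 39. → (1, 39)
3P: (1, 39) + (1, 8): same x and y₁ ≡ -y₂, so the sum is the point at infinity.
3P = the point at infinity, so the order is 3.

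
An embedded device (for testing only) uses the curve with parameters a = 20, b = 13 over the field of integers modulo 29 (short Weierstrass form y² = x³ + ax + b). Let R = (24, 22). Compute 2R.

(5, 21)

tangent at (24, 22): λ = (3·24² + 20)/(2·22) ≡ 8/15. 15⁻¹ ≡ 2 (mod 29) since 15·2 = 30 ≡ 1, so λ ≡ 8·2 ≡ 16.
  x = λ² - 24 - 24 = 256 - 48 ≡ 5; y = λ·(24 - 5) - 22 ≡ 21. → (5, 21)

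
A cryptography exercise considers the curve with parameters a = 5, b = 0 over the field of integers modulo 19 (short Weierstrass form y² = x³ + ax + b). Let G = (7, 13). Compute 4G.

Repeated addition: build up to 4G.
2G: tangent at (7, 13): λ = (3·7² + 5)/(2·13) ≡ 0/7. 7⁻¹ ≡ 11 (mod 19), so λ ≡ 0·11 ≡ 0.
  x = λ² - 7 - 7 = 0 - 14 ≡ 5; y = λ·(7 - 5) - 13 ≡ 6. → (5, 6)
3G: (5, 6) + (7, 13). λ = (13 - 6)/(7 - 5) ≡ 7/2 mod 19. 2⁻¹ ≡ 10 (mod 19), so λ ≡ 13.
  x = λ² - 5 - 7 = 169 - 12 ≡ 5; y = λ·(5 - 5) - 6 ≡ 13. → (5, 13)
4G: (5, 13) + (7, 13). λ = (13 - 13)/(7 - 5) ≡ 0/2 mod 19. 2⁻¹ ≡ 10 (mod 19) since 2·10 = 20 ≡ 1, so λ ≡ 0.
  x = λ² - 5 - 7 = 0 - 12 ≡ 7; y = λ·(5 - 7) - 13 ≡ 6. → (7, 6)

(7, 6)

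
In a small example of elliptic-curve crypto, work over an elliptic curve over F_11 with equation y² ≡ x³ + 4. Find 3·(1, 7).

(3, 3)

Write P = (1, 7).
Repeated addition: build up to 3P.
2P: tangent at (1, 7): λ = (3·1² + 0)/(2·7) ≡ 3/3. 3⁻¹ ≡ 4 (mod 11) since 3·4 = 12 ≡ 1, so λ ≡ 3·4 ≡ 1.
  x = λ² - 1 - 1 = 1 - 2 ≡ 10; y = λ·(1 - 10) - 7 ≡ 6. → (10, 6)
3P: (10, 6) + (1, 7). λ = (7 - 6)/(1 - 10) ≡ 1/2 mod 11. 2⁻¹ ≡ 6 (mod 11) since 2·6 = 12 ≡ 1, so λ ≡ 6.
  x = λ² - 10 - 1 = 36 - 11 ≡ 3; y = λ·(10 - 3) - 6 ≡ 3. → (3, 3)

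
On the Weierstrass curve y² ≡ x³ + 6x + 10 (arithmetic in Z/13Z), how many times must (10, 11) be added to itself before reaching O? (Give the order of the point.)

2P: tangent at (10, 11): λ = (3·10² + 6)/(2·11) ≡ 7/9. 9⁻¹ ≡ 3 (mod 13) since 9·3 = 27 ≡ 1, so λ ≡ 7·3 ≡ 8.
  x = λ² - 10 - 10 = 64 - 20 ≡ 5; y = λ·(10 - 5) - 11 ≡ 3. → (5, 3)
3P: (5, 3) + (10, 11). λ = (11 - 3)/(10 - 5) ≡ 8/5 mod 13. 5⁻¹ ≡ 8 (mod 13), so λ ≡ 12.
  x = λ² - 5 - 10 = 144 - 15 ≡ 12; y = λ·(5 - 12) - 3 ≡ 4. → (12, 4)
4P: (12, 4) + (10, 11). λ = (11 - 4)/(10 - 12) ≡ 7/11 mod 13. 11⁻¹ ≡ 6 (mod 13), so λ ≡ 3.
  x = λ² - 12 - 10 = 9 - 22 ≡ 0; y = λ·(12 - 0) - 4 ≡ 6. → (0, 6)
5P: (0, 6) + (10, 11). λ = (11 - 6)/(10 - 0) ≡ 5/10 mod 13. 10⁻¹ ≡ 4 (mod 13) since 10·4 = 40 ≡ 1, so λ ≡ 7.
  x = λ² - 0 - 10 = 49 - 10 ≡ 0; y = λ·(0 - 0) - 6 ≡ 7. → (0, 7)
6P: (0, 7) + (10, 11). λ = (11 - 7)/(10 - 0) ≡ 4/10 mod 13. 10⁻¹ ≡ 4 (mod 13) since 10·4 = 40 ≡ 1, so λ ≡ 3.
  x = λ² - 0 - 10 = 9 - 10 ≡ 12; y = λ·(0 - 12) - 7 ≡ 9. → (12, 9)
7P: (12, 9) + (10, 11). λ = (11 - 9)/(10 - 12) ≡ 2/11 mod 13. 11⁻¹ ≡ 6 (mod 13) since 11·6 = 66 ≡ 1, so λ ≡ 12.
  x = λ² - 12 - 10 = 144 - 22 ≡ 5; y = λ·(12 - 5) - 9 ≡ 10. → (5, 10)
8P: (5, 10) + (10, 11). λ = (11 - 10)/(10 - 5) ≡ 1/5 mod 13. 5⁻¹ ≡ 8 (mod 13), so λ ≡ 8.
  x = λ² - 5 - 10 = 64 - 15 ≡ 10; y = λ·(5 - 10) - 10 ≡ 2. → (10, 2)
9P: (10, 2) + (10, 11): same x and y₁ ≡ -y₂, so the sum is O.
9P = O, so the order is 9.

9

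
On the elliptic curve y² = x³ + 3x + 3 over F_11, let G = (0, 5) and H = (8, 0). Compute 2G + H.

First 2G:
Repeated addition: build up to 2G.
2G: tangent at (0, 5): λ = (3·0² + 3)/(2·5) ≡ 3/10. 10⁻¹ ≡ 10 (mod 11) since 10·10 = 100 ≡ 1, so λ ≡ 3·10 ≡ 8.
  x = λ² - 0 - 0 = 64 - 0 ≡ 9; y = λ·(0 - 9) - 5 ≡ 0. → (9, 0)
2G = (9, 0).
Finally 2G + H:
(9, 0) + (8, 0). λ = (0 - 0)/(8 - 9) ≡ 0/10 mod 11. 10⁻¹ ≡ 10 (mod 11), so λ ≡ 0.
  x = λ² - 9 - 8 = 0 - 17 ≡ 5; y = λ·(9 - 5) - 0 ≡ 0. → (5, 0)

(5, 0)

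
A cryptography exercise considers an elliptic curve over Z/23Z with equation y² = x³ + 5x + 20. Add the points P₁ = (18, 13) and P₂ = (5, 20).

(18, 13) + (5, 20). λ = (20 - 13)/(5 - 18) ≡ 7/10 mod 23. 10⁻¹ ≡ 7 (mod 23), so λ ≡ 3.
  x = λ² - 18 - 5 = 9 - 23 ≡ 9; y = λ·(18 - 9) - 13 ≡ 14. → (9, 14)

(9, 14)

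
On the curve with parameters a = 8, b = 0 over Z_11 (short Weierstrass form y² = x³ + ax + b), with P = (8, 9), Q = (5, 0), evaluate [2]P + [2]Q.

(9, 8)

First 2P:
Repeated addition: build up to 2P.
2P: tangent at (8, 9): λ = (3·8² + 8)/(2·9) ≡ 2/7. 7⁻¹ ≡ 8 (mod 11), so λ ≡ 2·8 ≡ 5.
  x = λ² - 8 - 8 = 25 - 16 ≡ 9; y = λ·(8 - 9) - 9 ≡ 8. → (9, 8)
2P = (9, 8).
Next 2Q:
Repeated addition: build up to 2Q.
2Q: (5, 0) + (5, 0): same x and y₁ ≡ -y₂, so the sum is O.
2Q = O.
Finally 2P + 2Q:
(9, 8) + O = (9, 8) (identity).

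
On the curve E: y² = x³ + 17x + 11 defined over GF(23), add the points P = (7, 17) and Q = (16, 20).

(7, 17) + (16, 20). λ = (20 - 17)/(16 - 7) ≡ 3/9 mod 23. 9⁻¹ ≡ 18 (mod 23), so λ ≡ 8.
  x = λ² - 7 - 16 = 64 - 23 ≡ 18; y = λ·(7 - 18) - 17 ≡ 10. → (18, 10)

(18, 10)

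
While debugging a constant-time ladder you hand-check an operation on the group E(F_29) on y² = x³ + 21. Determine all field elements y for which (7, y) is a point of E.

4, 25

x³ + 0x + 21 = 364 ≡ 16 (mod 29).
Square roots of 16 mod 29: 4 and 25 (since 4² = 16 ≡ 16).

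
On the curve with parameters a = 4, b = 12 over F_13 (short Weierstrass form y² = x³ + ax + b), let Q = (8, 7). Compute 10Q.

(9, 6)

Double-and-add on 10 = (1010)₂. Start with Q = (8, 7) for the leading 1-bit.
double: tangent at (8, 7): λ = (3·8² + 4)/(2·7) ≡ 1/1. 1⁻¹ ≡ 1 (mod 13), so λ ≡ 1·1 ≡ 1.
  x = λ² - 8 - 8 = 1 - 16 ≡ 11; y = λ·(8 - 11) - 7 ≡ 3. → (11, 3)
double: tangent at (11, 3): λ = (3·11² + 4)/(2·3) ≡ 3/6. 6⁻¹ ≡ 11 (mod 13), so λ ≡ 3·11 ≡ 7.
  x = λ² - 11 - 11 = 49 - 22 ≡ 1; y = λ·(11 - 1) - 3 ≡ 2. → (1, 2)
add Q: (1, 2) + (8, 7). λ = (7 - 2)/(8 - 1) ≡ 5/7 mod 13. 7⁻¹ ≡ 2 (mod 13), so λ ≡ 10.
  x = λ² - 1 - 8 = 100 - 9 ≡ 0; y = λ·(1 - 0) - 2 ≡ 8. → (0, 8)
double: tangent at (0, 8): λ = (3·0² + 4)/(2·8) ≡ 4/3. 3⁻¹ ≡ 9 (mod 13), so λ ≡ 4·9 ≡ 10.
  x = λ² - 0 - 0 = 100 - 0 ≡ 9; y = λ·(0 - 9) - 8 ≡ 6. → (9, 6)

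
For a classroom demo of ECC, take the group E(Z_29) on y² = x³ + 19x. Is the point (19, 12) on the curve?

y² = 12² ≡ 28; x³ + 19x + 0 = 7220 ≡ 28 (mod 29). 28 = 28.

yes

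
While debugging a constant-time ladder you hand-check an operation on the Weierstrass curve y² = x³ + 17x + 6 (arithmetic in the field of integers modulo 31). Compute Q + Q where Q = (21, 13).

(17, 0)

tangent at (21, 13): λ = (3·21² + 17)/(2·13) ≡ 7/26. 26⁻¹ ≡ 6 (mod 31), so λ ≡ 7·6 ≡ 11.
  x = λ² - 21 - 21 = 121 - 42 ≡ 17; y = λ·(21 - 17) - 13 ≡ 0. → (17, 0)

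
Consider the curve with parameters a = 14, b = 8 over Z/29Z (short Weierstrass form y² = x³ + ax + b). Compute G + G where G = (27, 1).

tangent at (27, 1): λ = (3·27² + 14)/(2·1) ≡ 26/2. 2⁻¹ ≡ 15 (mod 29) since 2·15 = 30 ≡ 1, so λ ≡ 26·15 ≡ 13.
  x = λ² - 27 - 27 = 169 - 54 ≡ 28; y = λ·(27 - 28) - 1 ≡ 15. → (28, 15)

(28, 15)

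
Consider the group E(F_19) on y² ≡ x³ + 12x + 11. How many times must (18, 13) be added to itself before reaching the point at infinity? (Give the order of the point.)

9

2P: tangent at (18, 13): λ = (3·18² + 12)/(2·13) ≡ 15/7. 7⁻¹ ≡ 11 (mod 19), so λ ≡ 15·11 ≡ 13.
  x = λ² - 18 - 18 = 169 - 36 ≡ 0; y = λ·(18 - 0) - 13 ≡ 12. → (0, 12)
3P: (0, 12) + (18, 13). λ = (13 - 12)/(18 - 0) ≡ 1/18 mod 19. 18⁻¹ ≡ 18 (mod 19) since 18·18 = 324 ≡ 1, so λ ≡ 18.
  x = λ² - 0 - 18 = 324 - 18 ≡ 2; y = λ·(0 - 2) - 12 ≡ 9. → (2, 9)
4P: (2, 9) + (18, 13). λ = (13 - 9)/(18 - 2) ≡ 4/16 mod 19. 16⁻¹ ≡ 6 (mod 19), so λ ≡ 5.
  x = λ² - 2 - 18 = 25 - 20 ≡ 5; y = λ·(2 - 5) - 9 ≡ 14. → (5, 14)
5P: (5, 14) + (18, 13). λ = (13 - 14)/(18 - 5) ≡ 18/13 mod 19. 13⁻¹ ≡ 3 (mod 19) since 13·3 = 39 ≡ 1, so λ ≡ 16.
  x = λ² - 5 - 18 = 256 - 23 ≡ 5; y = λ·(5 - 5) - 14 ≡ 5. → (5, 5)
6P: (5, 5) + (18, 13). λ = (13 - 5)/(18 - 5) ≡ 8/13 mod 19. 13⁻¹ ≡ 3 (mod 19) since 13·3 = 39 ≡ 1, so λ ≡ 5.
  x = λ² - 5 - 18 = 25 - 23 ≡ 2; y = λ·(5 - 2) - 5 ≡ 10. → (2, 10)
7P: (2, 10) + (18, 13). λ = (13 - 10)/(18 - 2) ≡ 3/16 mod 19. 16⁻¹ ≡ 6 (mod 19) since 16·6 = 96 ≡ 1, so λ ≡ 18.
  x = λ² - 2 - 18 = 324 - 20 ≡ 0; y = λ·(2 - 0) - 10 ≡ 7. → (0, 7)
8P: (0, 7) + (18, 13). λ = (13 - 7)/(18 - 0) ≡ 6/18 mod 19. 18⁻¹ ≡ 18 (mod 19), so λ ≡ 13.
  x = λ² - 0 - 18 = 169 - 18 ≡ 18; y = λ·(0 - 18) - 7 ≡ 6. → (18, 6)
9P: (18, 6) + (18, 13): same x and y₁ ≡ -y₂, so the sum is the point at infinity.
9P = the point at infinity, so the order is 9.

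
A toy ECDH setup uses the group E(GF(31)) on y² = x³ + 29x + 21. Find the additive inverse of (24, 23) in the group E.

-(24, 23) = (24, -23 mod 31) = (24, 8).

(24, 8)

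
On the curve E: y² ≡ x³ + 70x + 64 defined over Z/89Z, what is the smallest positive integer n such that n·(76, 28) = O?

2P: tangent at (76, 28): λ = (3·76² + 70)/(2·28) ≡ 43/56. 56⁻¹ ≡ 62 (mod 89), so λ ≡ 43·62 ≡ 85.
  x = λ² - 76 - 76 = 7225 - 152 ≡ 42; y = λ·(76 - 42) - 28 ≡ 14. → (42, 14)
3P: (42, 14) + (76, 28). λ = (28 - 14)/(76 - 42) ≡ 14/34 mod 89. 34⁻¹ ≡ 55 (mod 89), so λ ≡ 58.
  x = λ² - 42 - 76 = 3364 - 118 ≡ 42; y = λ·(42 - 42) - 14 ≡ 75. → (42, 75)
4P: (42, 75) + (76, 28). λ = (28 - 75)/(76 - 42) ≡ 42/34 mod 89. 34⁻¹ ≡ 55 (mod 89), so λ ≡ 85.
  x = λ² - 42 - 76 = 7225 - 118 ≡ 76; y = λ·(42 - 76) - 75 ≡ 61. → (76, 61)
5P: (76, 61) + (76, 28): same x and y₁ ≡ -y₂, so the sum is O.
5P = O, so the order is 5.

5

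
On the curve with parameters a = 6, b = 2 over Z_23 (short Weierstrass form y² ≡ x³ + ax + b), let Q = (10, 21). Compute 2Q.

(19, 12)

tangent at (10, 21): λ = (3·10² + 6)/(2·21) ≡ 7/19. 19⁻¹ ≡ 17 (mod 23) since 19·17 = 323 ≡ 1, so λ ≡ 7·17 ≡ 4.
  x = λ² - 10 - 10 = 16 - 20 ≡ 19; y = λ·(10 - 19) - 21 ≡ 12. → (19, 12)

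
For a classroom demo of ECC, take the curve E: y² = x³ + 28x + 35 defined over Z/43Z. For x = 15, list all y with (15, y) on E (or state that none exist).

none

x³ + 28x + 35 = 3830 ≡ 3 (mod 43).
3 is a non-residue mod 43; no y exists.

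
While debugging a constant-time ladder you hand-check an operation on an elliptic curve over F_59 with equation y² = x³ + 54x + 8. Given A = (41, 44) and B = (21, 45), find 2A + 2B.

First 2A:
Repeated addition: build up to 2A.
2A: tangent at (41, 44): λ = (3·41² + 54)/(2·44) ≡ 23/29. 29⁻¹ ≡ 57 (mod 59), so λ ≡ 23·57 ≡ 13.
  x = λ² - 41 - 41 = 169 - 82 ≡ 28; y = λ·(41 - 28) - 44 ≡ 7. → (28, 7)
2A = (28, 7).
Next 2B:
Repeated addition: build up to 2B.
2B: tangent at (21, 45): λ = (3·21² + 54)/(2·45) ≡ 20/31. 31⁻¹ ≡ 40 (mod 59) since 31·40 = 1240 ≡ 1, so λ ≡ 20·40 ≡ 33.
  x = λ² - 21 - 21 = 1089 - 42 ≡ 44; y = λ·(21 - 44) - 45 ≡ 22. → (44, 22)
2B = (44, 22).
Finally 2A + 2B:
(28, 7) + (44, 22). λ = (22 - 7)/(44 - 28) ≡ 15/16 mod 59. 16⁻¹ ≡ 48 (mod 59) since 16·48 = 768 ≡ 1, so λ ≡ 12.
  x = λ² - 28 - 44 = 144 - 72 ≡ 13; y = λ·(28 - 13) - 7 ≡ 55. → (13, 55)

(13, 55)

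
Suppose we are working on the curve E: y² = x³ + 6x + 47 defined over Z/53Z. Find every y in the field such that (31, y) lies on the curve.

none

x³ + 6x + 47 = 30024 ≡ 26 (mod 53).
26 is a non-residue mod 53; no y exists.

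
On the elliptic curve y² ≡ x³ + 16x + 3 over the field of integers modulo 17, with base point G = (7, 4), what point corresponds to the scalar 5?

(5, 15)

Double-and-add on 5 = (101)₂. Start with G = (7, 4) for the leading 1-bit.
double: tangent at (7, 4): λ = (3·7² + 16)/(2·4) ≡ 10/8. 8⁻¹ ≡ 15 (mod 17), so λ ≡ 10·15 ≡ 14.
  x = λ² - 7 - 7 = 196 - 14 ≡ 12; y = λ·(7 - 12) - 4 ≡ 11. → (12, 11)
double: tangent at (12, 11): λ = (3·12² + 16)/(2·11) ≡ 6/5. 5⁻¹ ≡ 7 (mod 17), so λ ≡ 6·7 ≡ 8.
  x = λ² - 12 - 12 = 64 - 24 ≡ 6; y = λ·(12 - 6) - 11 ≡ 3. → (6, 3)
add G: (6, 3) + (7, 4). λ = (4 - 3)/(7 - 6) ≡ 1/1 mod 17. 1⁻¹ ≡ 1 (mod 17), so λ ≡ 1.
  x = λ² - 6 - 7 = 1 - 13 ≡ 5; y = λ·(6 - 5) - 3 ≡ 15. → (5, 15)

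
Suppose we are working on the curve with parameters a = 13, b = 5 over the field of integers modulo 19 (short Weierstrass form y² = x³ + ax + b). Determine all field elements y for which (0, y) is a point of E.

9, 10

x³ + 13x + 5 = 5 ≡ 5 (mod 19).
Square roots of 5 mod 19: 9 and 10 (since 9² = 81 ≡ 5).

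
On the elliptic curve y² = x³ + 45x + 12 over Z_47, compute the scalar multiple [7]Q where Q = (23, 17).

(40, 23)

Repeated addition: build up to 7Q.
2Q: tangent at (23, 17): λ = (3·23² + 45)/(2·17) ≡ 34/34. 34⁻¹ ≡ 18 (mod 47) since 34·18 = 612 ≡ 1, so λ ≡ 34·18 ≡ 1.
  x = λ² - 23 - 23 = 1 - 46 ≡ 2; y = λ·(23 - 2) - 17 ≡ 4. → (2, 4)
3Q: (2, 4) + (23, 17). λ = (17 - 4)/(23 - 2) ≡ 13/21 mod 47. 21⁻¹ ≡ 9 (mod 47), so λ ≡ 23.
  x = λ² - 2 - 23 = 529 - 25 ≡ 34; y = λ·(2 - 34) - 4 ≡ 12. → (34, 12)
4Q: (34, 12) + (23, 17). λ = (17 - 12)/(23 - 34) ≡ 5/36 mod 47. 36⁻¹ ≡ 17 (mod 47), so λ ≡ 38.
  x = λ² - 34 - 23 = 1444 - 57 ≡ 24; y = λ·(34 - 24) - 12 ≡ 39. → (24, 39)
5Q: (24, 39) + (23, 17). λ = (17 - 39)/(23 - 24) ≡ 25/46 mod 47. 46⁻¹ ≡ 46 (mod 47), so λ ≡ 22.
  x = λ² - 24 - 23 = 484 - 47 ≡ 14; y = λ·(24 - 14) - 39 ≡ 40. → (14, 40)
6Q: (14, 40) + (23, 17). λ = (17 - 40)/(23 - 14) ≡ 24/9 mod 47. 9⁻¹ ≡ 21 (mod 47), so λ ≡ 34.
  x = λ² - 14 - 23 = 1156 - 37 ≡ 38; y = λ·(14 - 38) - 40 ≡ 37. → (38, 37)
7Q: (38, 37) + (23, 17). λ = (17 - 37)/(23 - 38) ≡ 27/32 mod 47. 32⁻¹ ≡ 25 (mod 47) since 32·25 = 800 ≡ 1, so λ ≡ 17.
  x = λ² - 38 - 23 = 289 - 61 ≡ 40; y = λ·(38 - 40) - 37 ≡ 23. → (40, 23)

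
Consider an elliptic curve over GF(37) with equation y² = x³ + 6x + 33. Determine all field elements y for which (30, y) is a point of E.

none

x³ + 6x + 33 = 27213 ≡ 18 (mod 37).
18 is a non-residue mod 37; no y exists.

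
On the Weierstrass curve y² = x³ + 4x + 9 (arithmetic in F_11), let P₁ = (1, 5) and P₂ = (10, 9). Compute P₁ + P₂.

(4, 1)

(1, 5) + (10, 9). λ = (9 - 5)/(10 - 1) ≡ 4/9 mod 11. 9⁻¹ ≡ 5 (mod 11), so λ ≡ 9.
  x = λ² - 1 - 10 = 81 - 11 ≡ 4; y = λ·(1 - 4) - 5 ≡ 1. → (4, 1)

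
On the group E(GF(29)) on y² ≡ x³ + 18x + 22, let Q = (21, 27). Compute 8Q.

(20, 28)

Repeated addition: build up to 8Q.
2Q: tangent at (21, 27): λ = (3·21² + 18)/(2·27) ≡ 7/25. 25⁻¹ ≡ 7 (mod 29), so λ ≡ 7·7 ≡ 20.
  x = λ² - 21 - 21 = 400 - 42 ≡ 10; y = λ·(21 - 10) - 27 ≡ 19. → (10, 19)
3Q: (10, 19) + (21, 27). λ = (27 - 19)/(21 - 10) ≡ 8/11 mod 29. 11⁻¹ ≡ 8 (mod 29) since 11·8 = 88 ≡ 1, so λ ≡ 6.
  x = λ² - 10 - 21 = 36 - 31 ≡ 5; y = λ·(10 - 5) - 19 ≡ 11. → (5, 11)
4Q: (5, 11) + (21, 27). λ = (27 - 11)/(21 - 5) ≡ 16/16 mod 29. 16⁻¹ ≡ 20 (mod 29), so λ ≡ 1.
  x = λ² - 5 - 21 = 1 - 26 ≡ 4; y = λ·(5 - 4) - 11 ≡ 19. → (4, 19)
5Q: (4, 19) + (21, 27). λ = (27 - 19)/(21 - 4) ≡ 8/17 mod 29. 17⁻¹ ≡ 12 (mod 29) since 17·12 = 204 ≡ 1, so λ ≡ 9.
  x = λ² - 4 - 21 = 81 - 25 ≡ 27; y = λ·(4 - 27) - 19 ≡ 6. → (27, 6)
6Q: (27, 6) + (21, 27). λ = (27 - 6)/(21 - 27) ≡ 21/23 mod 29. 23⁻¹ ≡ 24 (mod 29) since 23·24 = 552 ≡ 1, so λ ≡ 11.
  x = λ² - 27 - 21 = 121 - 48 ≡ 15; y = λ·(27 - 15) - 6 ≡ 10. → (15, 10)
7Q: (15, 10) + (21, 27). λ = (27 - 10)/(21 - 15) ≡ 17/6 mod 29. 6⁻¹ ≡ 5 (mod 29) since 6·5 = 30 ≡ 1, so λ ≡ 27.
  x = λ² - 15 - 21 = 729 - 36 ≡ 26; y = λ·(15 - 26) - 10 ≡ 12. → (26, 12)
8Q: (26, 12) + (21, 27). λ = (27 - 12)/(21 - 26) ≡ 15/24 mod 29. 24⁻¹ ≡ 23 (mod 29), so λ ≡ 26.
  x = λ² - 26 - 21 = 676 - 47 ≡ 20; y = λ·(26 - 20) - 12 ≡ 28. → (20, 28)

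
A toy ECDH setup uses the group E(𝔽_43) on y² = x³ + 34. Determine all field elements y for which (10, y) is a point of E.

x³ + 0x + 34 = 1034 ≡ 2 (mod 43).
2 is a non-residue mod 43; no y exists.

none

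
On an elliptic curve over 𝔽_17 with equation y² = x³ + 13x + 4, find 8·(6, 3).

Write Q = (6, 3).
Double-and-add on 8 = (1000)₂. Start with Q = (6, 3) for the leading 1-bit.
double: tangent at (6, 3): λ = (3·6² + 13)/(2·3) ≡ 2/6. 6⁻¹ ≡ 3 (mod 17), so λ ≡ 2·3 ≡ 6.
  x = λ² - 6 - 6 = 36 - 12 ≡ 7; y = λ·(6 - 7) - 3 ≡ 8. → (7, 8)
double: tangent at (7, 8): λ = (3·7² + 13)/(2·8) ≡ 7/16. 16⁻¹ ≡ 16 (mod 17) since 16·16 = 256 ≡ 1, so λ ≡ 7·16 ≡ 10.
  x = λ² - 7 - 7 = 100 - 14 ≡ 1; y = λ·(7 - 1) - 8 ≡ 1. → (1, 1)
double: tangent at (1, 1): λ = (3·1² + 13)/(2·1) ≡ 16/2. 2⁻¹ ≡ 9 (mod 17) since 2·9 = 18 ≡ 1, so λ ≡ 16·9 ≡ 8.
  x = λ² - 1 - 1 = 64 - 2 ≡ 11; y = λ·(1 - 11) - 1 ≡ 4. → (11, 4)

(11, 4)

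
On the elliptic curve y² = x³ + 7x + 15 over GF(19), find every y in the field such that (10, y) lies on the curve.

x³ + 7x + 15 = 1085 ≡ 2 (mod 19).
2 is a non-residue mod 19; no y exists.

none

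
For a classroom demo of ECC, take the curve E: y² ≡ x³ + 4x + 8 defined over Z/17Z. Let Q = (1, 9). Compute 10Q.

Double-and-add on 10 = (1010)₂. Start with Q = (1, 9) for the leading 1-bit.
double: tangent at (1, 9): λ = (3·1² + 4)/(2·9) ≡ 7/1. 1⁻¹ ≡ 1 (mod 17), so λ ≡ 7·1 ≡ 7.
  x = λ² - 1 - 1 = 49 - 2 ≡ 13; y = λ·(1 - 13) - 9 ≡ 9. → (13, 9)
double: tangent at (13, 9): λ = (3·13² + 4)/(2·9) ≡ 1/1. 1⁻¹ ≡ 1 (mod 17), so λ ≡ 1·1 ≡ 1.
  x = λ² - 13 - 13 = 1 - 26 ≡ 9; y = λ·(13 - 9) - 9 ≡ 12. → (9, 12)
add Q: (9, 12) + (1, 9). λ = (9 - 12)/(1 - 9) ≡ 14/9 mod 17. 9⁻¹ ≡ 2 (mod 17), so λ ≡ 11.
  x = λ² - 9 - 1 = 121 - 10 ≡ 9; y = λ·(9 - 9) - 12 ≡ 5. → (9, 5)
double: tangent at (9, 5): λ = (3·9² + 4)/(2·5) ≡ 9/10. 10⁻¹ ≡ 12 (mod 17), so λ ≡ 9·12 ≡ 6.
  x = λ² - 9 - 9 = 36 - 18 ≡ 1; y = λ·(9 - 1) - 5 ≡ 9. → (1, 9)

(1, 9)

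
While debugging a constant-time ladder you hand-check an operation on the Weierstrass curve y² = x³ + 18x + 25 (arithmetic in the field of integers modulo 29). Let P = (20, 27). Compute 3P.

Repeated addition: build up to 3P.
2P: tangent at (20, 27): λ = (3·20² + 18)/(2·27) ≡ 0/25. 25⁻¹ ≡ 7 (mod 29), so λ ≡ 0·7 ≡ 0.
  x = λ² - 20 - 20 = 0 - 40 ≡ 18; y = λ·(20 - 18) - 27 ≡ 2. → (18, 2)
3P: (18, 2) + (20, 27). λ = (27 - 2)/(20 - 18) ≡ 25/2 mod 29. 2⁻¹ ≡ 15 (mod 29), so λ ≡ 27.
  x = λ² - 18 - 20 = 729 - 38 ≡ 24; y = λ·(18 - 24) - 2 ≡ 10. → (24, 10)

(24, 10)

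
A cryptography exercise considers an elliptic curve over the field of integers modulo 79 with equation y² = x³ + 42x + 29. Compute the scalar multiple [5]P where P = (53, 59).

Double-and-add on 5 = (101)₂. Start with P = (53, 59) for the leading 1-bit.
double: tangent at (53, 59): λ = (3·53² + 42)/(2·59) ≡ 16/39. 39⁻¹ ≡ 77 (mod 79), so λ ≡ 16·77 ≡ 47.
  x = λ² - 53 - 53 = 2209 - 106 ≡ 49; y = λ·(53 - 49) - 59 ≡ 50. → (49, 50)
double: tangent at (49, 50): λ = (3·49² + 42)/(2·50) ≡ 56/21. 21⁻¹ ≡ 64 (mod 79), so λ ≡ 56·64 ≡ 29.
  x = λ² - 49 - 49 = 841 - 98 ≡ 32; y = λ·(49 - 32) - 50 ≡ 48. → (32, 48)
add P: (32, 48) + (53, 59). λ = (59 - 48)/(53 - 32) ≡ 11/21 mod 79. 21⁻¹ ≡ 64 (mod 79) since 21·64 = 1344 ≡ 1, so λ ≡ 72.
  x = λ² - 32 - 53 = 5184 - 85 ≡ 43; y = λ·(32 - 43) - 48 ≡ 29. → (43, 29)

(43, 29)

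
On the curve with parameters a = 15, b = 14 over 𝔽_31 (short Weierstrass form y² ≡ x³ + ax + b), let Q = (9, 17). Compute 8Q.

(0, 18)

Repeated addition: build up to 8Q.
2Q: tangent at (9, 17): λ = (3·9² + 15)/(2·17) ≡ 10/3. 3⁻¹ ≡ 21 (mod 31), so λ ≡ 10·21 ≡ 24.
  x = λ² - 9 - 9 = 576 - 18 ≡ 0; y = λ·(9 - 0) - 17 ≡ 13. → (0, 13)
3Q: (0, 13) + (9, 17). λ = (17 - 13)/(9 - 0) ≡ 4/9 mod 31. 9⁻¹ ≡ 7 (mod 31), so λ ≡ 28.
  x = λ² - 0 - 9 = 784 - 9 ≡ 0; y = λ·(0 - 0) - 13 ≡ 18. → (0, 18)
4Q: (0, 18) + (9, 17). λ = (17 - 18)/(9 - 0) ≡ 30/9 mod 31. 9⁻¹ ≡ 7 (mod 31) since 9·7 = 63 ≡ 1, so λ ≡ 24.
  x = λ² - 0 - 9 = 576 - 9 ≡ 9; y = λ·(0 - 9) - 18 ≡ 14. → (9, 14)
5Q: (9, 14) + (9, 17): same x and y₁ ≡ -y₂, so the sum is ∞.
6Q: ∞ + (9, 17) = (9, 17) (identity).
7Q: tangent at (9, 17): λ = (3·9² + 15)/(2·17) ≡ 10/3. 3⁻¹ ≡ 21 (mod 31), so λ ≡ 10·21 ≡ 24.
  x = λ² - 9 - 9 = 576 - 18 ≡ 0; y = λ·(9 - 0) - 17 ≡ 13. → (0, 13)
8Q: (0, 13) + (9, 17). λ = (17 - 13)/(9 - 0) ≡ 4/9 mod 31. 9⁻¹ ≡ 7 (mod 31), so λ ≡ 28.
  x = λ² - 0 - 9 = 784 - 9 ≡ 0; y = λ·(0 - 0) - 13 ≡ 18. → (0, 18)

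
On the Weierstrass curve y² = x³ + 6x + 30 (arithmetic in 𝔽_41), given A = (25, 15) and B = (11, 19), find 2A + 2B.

(28, 25)

First 2A:
Repeated addition: build up to 2A.
2A: tangent at (25, 15): λ = (3·25² + 6)/(2·15) ≡ 36/30. 30⁻¹ ≡ 26 (mod 41), so λ ≡ 36·26 ≡ 34.
  x = λ² - 25 - 25 = 1156 - 50 ≡ 40; y = λ·(25 - 40) - 15 ≡ 8. → (40, 8)
2A = (40, 8).
Next 2B:
Repeated addition: build up to 2B.
2B: tangent at (11, 19): λ = (3·11² + 6)/(2·19) ≡ 0/38. 38⁻¹ ≡ 27 (mod 41) since 38·27 = 1026 ≡ 1, so λ ≡ 0·27 ≡ 0.
  x = λ² - 11 - 11 = 0 - 22 ≡ 19; y = λ·(11 - 19) - 19 ≡ 22. → (19, 22)
2B = (19, 22).
Finally 2A + 2B:
(40, 8) + (19, 22). λ = (22 - 8)/(19 - 40) ≡ 14/20 mod 41. 20⁻¹ ≡ 39 (mod 41) since 20·39 = 780 ≡ 1, so λ ≡ 13.
  x = λ² - 40 - 19 = 169 - 59 ≡ 28; y = λ·(40 - 28) - 8 ≡ 25. → (28, 25)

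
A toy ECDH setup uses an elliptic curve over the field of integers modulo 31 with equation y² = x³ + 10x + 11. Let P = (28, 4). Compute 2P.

tangent at (28, 4): λ = (3·28² + 10)/(2·4) ≡ 6/8. 8⁻¹ ≡ 4 (mod 31) since 8·4 = 32 ≡ 1, so λ ≡ 6·4 ≡ 24.
  x = λ² - 28 - 28 = 576 - 56 ≡ 24; y = λ·(28 - 24) - 4 ≡ 30. → (24, 30)

(24, 30)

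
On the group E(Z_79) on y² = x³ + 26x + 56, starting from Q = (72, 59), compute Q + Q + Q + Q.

O

Repeated addition: build up to 4Q.
2Q: tangent at (72, 59): λ = (3·72² + 26)/(2·59) ≡ 15/39. 39⁻¹ ≡ 77 (mod 79), so λ ≡ 15·77 ≡ 49.
  x = λ² - 72 - 72 = 2401 - 144 ≡ 45; y = λ·(72 - 45) - 59 ≡ 0. → (45, 0)
3Q: (45, 0) + (72, 59). λ = (59 - 0)/(72 - 45) ≡ 59/27 mod 79. 27⁻¹ ≡ 41 (mod 79), so λ ≡ 49.
  x = λ² - 45 - 72 = 2401 - 117 ≡ 72; y = λ·(45 - 72) - 0 ≡ 20. → (72, 20)
4Q: (72, 20) + (72, 59): same x and y₁ ≡ -y₂, so the sum is O.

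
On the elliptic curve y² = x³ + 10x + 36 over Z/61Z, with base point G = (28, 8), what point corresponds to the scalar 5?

Repeated addition: build up to 5G.
2G: tangent at (28, 8): λ = (3·28² + 10)/(2·8) ≡ 44/16. 16⁻¹ ≡ 42 (mod 61), so λ ≡ 44·42 ≡ 18.
  x = λ² - 28 - 28 = 324 - 56 ≡ 24; y = λ·(28 - 24) - 8 ≡ 3. → (24, 3)
3G: (24, 3) + (28, 8). λ = (8 - 3)/(28 - 24) ≡ 5/4 mod 61. 4⁻¹ ≡ 46 (mod 61), so λ ≡ 47.
  x = λ² - 24 - 28 = 2209 - 52 ≡ 22; y = λ·(24 - 22) - 3 ≡ 30. → (22, 30)
4G: (22, 30) + (28, 8). λ = (8 - 30)/(28 - 22) ≡ 39/6 mod 61. 6⁻¹ ≡ 51 (mod 61), so λ ≡ 37.
  x = λ² - 22 - 28 = 1369 - 50 ≡ 38; y = λ·(22 - 38) - 30 ≡ 49. → (38, 49)
5G: (38, 49) + (28, 8). λ = (8 - 49)/(28 - 38) ≡ 20/51 mod 61. 51⁻¹ ≡ 6 (mod 61) since 51·6 = 306 ≡ 1, so λ ≡ 59.
  x = λ² - 38 - 28 = 3481 - 66 ≡ 60; y = λ·(38 - 60) - 49 ≡ 56. → (60, 56)

(60, 56)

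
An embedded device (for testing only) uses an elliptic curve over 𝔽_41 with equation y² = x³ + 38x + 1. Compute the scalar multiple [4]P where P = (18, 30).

(27, 13)

Double-and-add on 4 = (100)₂. Start with P = (18, 30) for the leading 1-bit.
double: tangent at (18, 30): λ = (3·18² + 38)/(2·30) ≡ 26/19. 19⁻¹ ≡ 13 (mod 41) since 19·13 = 247 ≡ 1, so λ ≡ 26·13 ≡ 10.
  x = λ² - 18 - 18 = 100 - 36 ≡ 23; y = λ·(18 - 23) - 30 ≡ 2. → (23, 2)
double: tangent at (23, 2): λ = (3·23² + 38)/(2·2) ≡ 26/4. 4⁻¹ ≡ 31 (mod 41) since 4·31 = 124 ≡ 1, so λ ≡ 26·31 ≡ 27.
  x = λ² - 23 - 23 = 729 - 46 ≡ 27; y = λ·(23 - 27) - 2 ≡ 13. → (27, 13)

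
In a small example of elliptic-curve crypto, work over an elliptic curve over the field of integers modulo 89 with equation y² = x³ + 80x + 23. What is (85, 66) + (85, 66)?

tangent at (85, 66): λ = (3·85² + 80)/(2·66) ≡ 39/43. 43⁻¹ ≡ 29 (mod 89) since 43·29 = 1247 ≡ 1, so λ ≡ 39·29 ≡ 63.
  x = λ² - 85 - 85 = 3969 - 170 ≡ 61; y = λ·(85 - 61) - 66 ≡ 22. → (61, 22)

(61, 22)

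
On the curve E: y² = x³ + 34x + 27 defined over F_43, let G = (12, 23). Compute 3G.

(20, 35)

Repeated addition: build up to 3G.
2G: tangent at (12, 23): λ = (3·12² + 34)/(2·23) ≡ 36/3. 3⁻¹ ≡ 29 (mod 43), so λ ≡ 36·29 ≡ 12.
  x = λ² - 12 - 12 = 144 - 24 ≡ 34; y = λ·(12 - 34) - 23 ≡ 14. → (34, 14)
3G: (34, 14) + (12, 23). λ = (23 - 14)/(12 - 34) ≡ 9/21 mod 43. 21⁻¹ ≡ 41 (mod 43) since 21·41 = 861 ≡ 1, so λ ≡ 25.
  x = λ² - 34 - 12 = 625 - 46 ≡ 20; y = λ·(34 - 20) - 14 ≡ 35. → (20, 35)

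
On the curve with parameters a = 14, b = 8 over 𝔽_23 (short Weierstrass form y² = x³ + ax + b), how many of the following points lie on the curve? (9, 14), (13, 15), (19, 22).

2

(9, 14): 14² ≡ 12, rhs ≡ 12 → on.
(13, 15): 15² ≡ 18, rhs ≡ 18 → on.
(19, 22): 22² ≡ 1, rhs ≡ 3 → off.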